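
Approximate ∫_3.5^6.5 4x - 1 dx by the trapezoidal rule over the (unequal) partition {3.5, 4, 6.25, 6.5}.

Subinterval widths: 0.5, 2.25, 0.25.
f(3.5) = 13, f(4) = 15, f(6.25) = 24, f(6.5) = 25.
On each subinterval the trapezoid contributes (Δx_i/2)·[f(x_{i-1}) + f(x_i)].
Sum = 57.

57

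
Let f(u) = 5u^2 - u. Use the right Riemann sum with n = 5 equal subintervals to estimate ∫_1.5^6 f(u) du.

414.45

Δu = (6 − 1.5)/5 = 0.9.
Right endpoints: 2.4, 3.3, 4.2, 5.1, 6.
f(2.4) = 26.4, f(3.3) = 51.15, f(4.2) = 84, f(5.1) = 124.95, f(6) = 174.
Sum = Δu · [f(2.4) + f(3.3) + f(4.2) + f(5.1) + f(6)].
Sum = 414.45.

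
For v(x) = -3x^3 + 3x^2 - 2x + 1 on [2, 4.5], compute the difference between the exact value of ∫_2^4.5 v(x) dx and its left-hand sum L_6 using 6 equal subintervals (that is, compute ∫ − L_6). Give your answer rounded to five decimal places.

-40.93967

Exact integral: ∫_2^4.5 v(x) dx = -226.171875.
L_6 ≈ -185.2322049.
Error ≈ -226.171875 − (-185.2322049) ≈ -40.93967.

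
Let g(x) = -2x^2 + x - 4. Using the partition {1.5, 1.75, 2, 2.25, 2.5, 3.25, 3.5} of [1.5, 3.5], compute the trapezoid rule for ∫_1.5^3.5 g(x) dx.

-29.5

Subinterval widths: 0.25, 0.25, 0.25, 0.25, 0.75, 0.25.
g(1.5) = -7, g(1.75) = -8.375, g(2) = -10, g(2.25) = -11.875, g(2.5) = -14, g(3.25) = -21.875, g(3.5) = -25.
On each subinterval the trapezoid contributes (Δx_i/2)·[g(x_{i-1}) + g(x_i)].
Sum = -29.5.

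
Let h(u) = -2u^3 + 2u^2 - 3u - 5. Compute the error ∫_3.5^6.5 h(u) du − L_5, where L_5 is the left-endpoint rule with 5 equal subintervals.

-118.71

Exact integral: ∫_3.5^6.5 h(u) du = -723.
L_5 = -604.29.
Error = -723 − (-604.29) = -118.71.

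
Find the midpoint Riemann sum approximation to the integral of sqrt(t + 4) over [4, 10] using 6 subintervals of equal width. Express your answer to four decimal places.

Δt = (10 − 4)/6 = 1.
Midpoints: 4.5, 5.5, 6.5, 7.5, 8.5, 9.5.
f(4.5) ≈ 2.9155, f(5.5) ≈ 3.0822, f(6.5) ≈ 3.2404, f(7.5) ≈ 3.3912, f(8.5) ≈ 3.5355, f(9.5) ≈ 3.6742.
Sum = Δt · [f(4.5) + f(5.5) + f(6.5) + ...].
Sum ≈ 19.8390.

19.8390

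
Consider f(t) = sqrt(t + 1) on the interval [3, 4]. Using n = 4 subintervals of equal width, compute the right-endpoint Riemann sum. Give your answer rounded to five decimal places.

2.14960

Δt = (4 − 3)/4 = 0.25.
Right endpoints: 3.25, 3.5, 3.75, 4.
f(3.25) ≈ 2.06155, f(3.5) ≈ 2.12132, f(3.75) ≈ 2.17945, f(4) ≈ 2.23607.
Sum = Δt · [f(3.25) + f(3.5) + f(3.75) + f(4)].
Sum ≈ 2.14960.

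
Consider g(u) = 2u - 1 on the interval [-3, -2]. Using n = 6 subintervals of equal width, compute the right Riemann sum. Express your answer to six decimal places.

Δu = (-2 − (-3))/6 = 1/6.
Right endpoints: -17/6, -8/3, -2.5, -7/3, -13/6, -2.
g(-17/6) = -20/3, g(-8/3) = -19/3, g(-2.5) = -6, g(-7/3) = -17/3, g(-13/6) = -16/3, g(-2) = -5.
Sum = Δu · [g(-17/6) + g(-8/3) + g(-2.5) + ...].
Sum ≈ -5.833333.

-5.833333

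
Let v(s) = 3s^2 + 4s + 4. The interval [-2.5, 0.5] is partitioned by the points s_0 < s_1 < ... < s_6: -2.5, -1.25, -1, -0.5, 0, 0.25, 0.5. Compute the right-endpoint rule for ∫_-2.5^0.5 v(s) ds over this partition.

Subinterval widths: 1.25, 0.25, 0.5, 0.5, 0.25, 0.25.
Right endpoints: -1.25, -1, -0.5, 0, 0.25, 0.5.
v(-1.25) = 3.6875, v(-1) = 3, v(-0.5) = 2.75, v(0) = 4, v(0.25) = 5.1875, v(0.5) = 6.75.
Sum = Σ Δs_i · v(s_i).
Sum = 11.71875.

11.71875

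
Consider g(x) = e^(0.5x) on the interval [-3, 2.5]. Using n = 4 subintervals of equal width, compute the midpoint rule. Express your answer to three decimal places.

Δx = (2.5 − (-3))/4 = 1.375.
Midpoints: -2.3125, -0.9375, 0.4375, 1.8125.
g(-2.3125) ≈ 0.315, g(-0.9375) ≈ 0.626, g(0.4375) ≈ 1.245, g(1.8125) ≈ 2.475.
Sum = Δx · [g(-2.3125) + g(-0.9375) + g(0.4375) + g(1.8125)].
Sum ≈ 6.407.

6.407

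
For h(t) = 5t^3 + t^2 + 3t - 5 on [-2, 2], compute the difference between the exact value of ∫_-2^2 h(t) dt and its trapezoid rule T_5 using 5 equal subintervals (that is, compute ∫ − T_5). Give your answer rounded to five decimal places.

-0.42667

Exact integral: ∫_-2^2 h(t) dt ≈ -14.6666667.
T_5 = -14.24.
Error ≈ -14.6666667 − (-14.24) ≈ -0.42667.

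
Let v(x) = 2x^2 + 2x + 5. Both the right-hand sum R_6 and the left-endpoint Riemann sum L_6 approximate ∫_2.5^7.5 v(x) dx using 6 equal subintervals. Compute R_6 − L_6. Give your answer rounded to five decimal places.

R_6 ≈ 392.8240741.
L_6 ≈ 301.1574074.
R_6 − L_6 ≈ 91.66667.

91.66667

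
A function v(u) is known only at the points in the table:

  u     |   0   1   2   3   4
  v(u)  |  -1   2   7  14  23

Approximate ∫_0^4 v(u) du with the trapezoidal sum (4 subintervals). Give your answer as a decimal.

Δu = 1.
T_4 = (1/2)·[(-1) + 2·2 + 2·7 + 2·14 + 23] = 34.

34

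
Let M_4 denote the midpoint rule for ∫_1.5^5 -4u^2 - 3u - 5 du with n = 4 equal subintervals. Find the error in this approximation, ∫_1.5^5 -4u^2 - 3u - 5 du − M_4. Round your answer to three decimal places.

-0.893

Exact integral: ∫_1.5^5 f(u) du ≈ -213.79167.
M_4 = -212.8984375.
Error ≈ -213.79167 − (-212.8984375) ≈ -0.893.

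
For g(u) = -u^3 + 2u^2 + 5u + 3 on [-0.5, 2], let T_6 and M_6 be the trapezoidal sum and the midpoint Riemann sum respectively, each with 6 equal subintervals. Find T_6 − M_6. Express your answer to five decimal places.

T_6 ≈ 18.2892072.
M_6 ≈ 18.3163339.
T_6 − M_6 ≈ -0.02713.

-0.02713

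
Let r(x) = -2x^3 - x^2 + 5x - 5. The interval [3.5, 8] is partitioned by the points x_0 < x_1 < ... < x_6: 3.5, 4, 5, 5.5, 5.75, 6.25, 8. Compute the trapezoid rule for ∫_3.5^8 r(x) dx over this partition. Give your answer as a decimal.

Subinterval widths: 0.5, 1, 0.5, 0.25, 0.5, 1.75.
r(3.5) = -85.5, r(4) = -129, r(5) = -255, r(5.5) = -340.5, r(5.75) = -389.53125, r(6.25) = -501.09375, r(8) = -1053.
On each subinterval the trapezoid contributes (Δx_i/2)·[r(x_{i-1}) + r(x_i)].
Sum = -2068.2421875.

-2068.2421875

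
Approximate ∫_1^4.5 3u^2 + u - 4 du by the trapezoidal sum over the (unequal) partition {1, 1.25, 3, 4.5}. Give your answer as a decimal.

Subinterval widths: 0.25, 1.75, 1.5.
f(1) = 0, f(1.25) = 1.9375, f(3) = 26, f(4.5) = 61.25.
On each subinterval the trapezoid contributes (Δu_i/2)·[f(u_{i-1}) + f(u_i)].
Sum = 90.125.

90.125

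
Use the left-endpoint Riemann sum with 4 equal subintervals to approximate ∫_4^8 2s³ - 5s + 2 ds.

Δs = (8 − 4)/4 = 1.
Left endpoints: 4, 5, 6, 7.
f(4) = 110, f(5) = 227, f(6) = 404, f(7) = 653.
Sum = Δs · [f(4) + f(5) + f(6) + f(7)].
Sum = 1394.

1394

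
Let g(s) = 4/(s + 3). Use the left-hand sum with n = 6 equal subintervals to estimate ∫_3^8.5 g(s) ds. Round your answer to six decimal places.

2.754131

Δs = (8.5 − 3)/6 = 11/12.
Left endpoints: 3, 47/12, 29/6, 5.75, 20/3, 91/12.
g(3) = 2/3, g(47/12) = 48/83, g(29/6) = 24/47, g(5.75) = 16/35, g(20/3) = 12/29, g(91/12) = 48/127.
Sum = Δs · [g(3) + g(47/12) + g(29/6) + ...].
Sum ≈ 2.754131.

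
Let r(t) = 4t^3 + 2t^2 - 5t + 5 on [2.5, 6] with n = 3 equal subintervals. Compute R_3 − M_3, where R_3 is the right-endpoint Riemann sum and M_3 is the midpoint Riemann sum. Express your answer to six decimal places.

555.163194

R_3 ≈ 1867.76851852.
M_3 ≈ 1312.60532407.
R_3 − M_3 ≈ 555.163194.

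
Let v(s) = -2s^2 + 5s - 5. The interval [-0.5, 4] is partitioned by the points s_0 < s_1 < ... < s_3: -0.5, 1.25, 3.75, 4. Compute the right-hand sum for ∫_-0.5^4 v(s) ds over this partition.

-43.46875

Subinterval widths: 1.75, 2.5, 0.25.
Right endpoints: 1.25, 3.75, 4.
v(1.25) = -1.875, v(3.75) = -14.375, v(4) = -17.
Sum = Σ Δs_i · v(s_i).
Sum = -43.46875.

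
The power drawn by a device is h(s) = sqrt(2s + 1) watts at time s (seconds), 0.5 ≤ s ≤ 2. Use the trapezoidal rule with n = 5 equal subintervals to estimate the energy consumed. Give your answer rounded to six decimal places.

Δs = (2 − 0.5)/5 = 0.3.
h(0.5) ≈ 1.414214, h(0.8) ≈ 1.612452, h(1.1) ≈ 1.788854, h(1.4) ≈ 1.949359, h(1.7) ≈ 2.097618, h(2) ≈ 2.236068.
T_5 = (Δs/2)·[h(s_0) + 2h(s_1) + ... + 2h(s_{4}) + h(s_5)].
Sum ≈ 2.782027.

2.782027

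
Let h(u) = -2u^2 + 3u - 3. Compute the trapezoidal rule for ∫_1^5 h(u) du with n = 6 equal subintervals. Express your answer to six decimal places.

Δu = (5 − 1)/6 = 2/3.
h(1) = -2, h(5/3) = -32/9, h(7/3) = -62/9, h(3) = -12, h(11/3) = -170/9, h(13/3) = -248/9, h(5) = -38.
T_6 = (Δu/2)·[h(u_0) + 2h(u_1) + ... + 2h(u_{5}) + h(u_6)].
Sum ≈ -59.259259.

-59.259259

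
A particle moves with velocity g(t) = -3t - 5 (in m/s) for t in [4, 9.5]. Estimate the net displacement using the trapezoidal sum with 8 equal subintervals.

-138.875

Δt = (9.5 − 4)/8 = 0.6875.
g(4) = -17, g(4.6875) = -19.0625, g(5.375) = -21.125, g(6.0625) = -23.1875, g(6.75) = -25.25, g(7.4375) = -27.3125, g(8.125) = -29.375, g(8.8125) = -31.4375, g(9.5) = -33.5.
T_8 = (Δt/2)·[g(t_0) + 2g(t_1) + ... + 2g(t_{7}) + g(t_8)].
Sum = -138.875.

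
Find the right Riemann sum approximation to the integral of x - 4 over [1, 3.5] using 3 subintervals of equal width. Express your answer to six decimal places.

-3.333333

Δx = (3.5 − 1)/3 = 5/6.
Right endpoints: 11/6, 8/3, 3.5.
f(11/6) = -13/6, f(8/3) = -4/3, f(3.5) = -0.5.
Sum = Δx · [f(11/6) + f(8/3) + f(3.5)].
Sum ≈ -3.333333.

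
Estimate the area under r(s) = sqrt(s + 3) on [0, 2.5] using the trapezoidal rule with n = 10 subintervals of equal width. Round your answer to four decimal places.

Δs = (2.5 − 0)/10 = 0.25.
r(0) ≈ 1.7321, r(0.25) ≈ 1.8028, r(0.5) ≈ 1.8708, r(0.75) ≈ 1.9365, r(1) ≈ 2.0000, r(1.25) ≈ 2.0616, r(1.5) ≈ 2.1213, r(1.75) ≈ 2.1794, r(2) ≈ 2.2361, r(2.25) ≈ 2.2913, r(2.5) ≈ 2.3452.
T_10 = (Δs/2)·[r(s_0) + 2r(s_1) + ... + 2r(s_{9}) + r(s_10)].
Sum ≈ 5.1346.

5.1346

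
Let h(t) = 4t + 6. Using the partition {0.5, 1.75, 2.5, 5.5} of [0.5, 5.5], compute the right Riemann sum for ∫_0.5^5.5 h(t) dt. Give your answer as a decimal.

112.25

Subinterval widths: 1.25, 0.75, 3.
Right endpoints: 1.75, 2.5, 5.5.
h(1.75) = 13, h(2.5) = 16, h(5.5) = 28.
Sum = Σ Δt_i · h(t_i).
Sum = 112.25.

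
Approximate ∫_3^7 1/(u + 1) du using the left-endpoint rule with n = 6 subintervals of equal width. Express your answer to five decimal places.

Δu = (7 − 3)/6 = 2/3.
Left endpoints: 3, 11/3, 13/3, 5, 17/3, 19/3.
f(3) = 0.25, f(11/3) = 3/14, f(13/3) = 0.1875, f(5) = 1/6, f(17/3) = 0.15, f(19/3) = 3/22.
Sum = Δu · [f(3) + f(11/3) + f(13/3) + ...].
Sum ≈ 0.73654.

0.73654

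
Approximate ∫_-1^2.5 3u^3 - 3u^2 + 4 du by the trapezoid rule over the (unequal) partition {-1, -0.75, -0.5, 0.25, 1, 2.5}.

32.9375

Subinterval widths: 0.25, 0.25, 0.75, 0.75, 1.5.
f(-1) = -2, f(-0.75) = 1.046875, f(-0.5) = 2.875, f(0.25) = 3.859375, f(1) = 4, f(2.5) = 32.125.
On each subinterval the trapezoid contributes (Δu_i/2)·[f(u_{i-1}) + f(u_i)].
Sum = 32.9375.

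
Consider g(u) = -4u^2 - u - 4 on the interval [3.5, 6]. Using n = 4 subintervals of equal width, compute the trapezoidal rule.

-253.359375

Δu = (6 − 3.5)/4 = 0.625.
g(3.5) = -56.5, g(4.125) = -76.1875, g(4.75) = -99, g(5.375) = -124.9375, g(6) = -154.
T_4 = (Δu/2)·[g(u_0) + 2g(u_1) + 2g(u_2) + 2g(u_3) + g(u_4)].
Sum = -253.359375.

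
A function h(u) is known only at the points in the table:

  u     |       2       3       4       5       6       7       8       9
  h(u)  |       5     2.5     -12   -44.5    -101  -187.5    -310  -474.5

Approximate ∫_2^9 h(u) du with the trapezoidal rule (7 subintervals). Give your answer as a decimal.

Δu = 1.
T_7 = (1/2)·[5 + 2·2.5 + 2·(-12) + 2·(-44.5) + 2·(-101) + 2·(-187.5) + 2·(-310) + (-474.5)] = -887.25.

-887.25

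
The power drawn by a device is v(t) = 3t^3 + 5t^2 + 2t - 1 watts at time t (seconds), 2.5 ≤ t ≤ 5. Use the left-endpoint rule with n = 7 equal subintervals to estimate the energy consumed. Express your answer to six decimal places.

Δt = (5 − 2.5)/7 = 5/14.
Left endpoints: 2.5, 20/7, 45/14, 25/7, 55/14, 30/7, 65/14.
v(2.5) = 82.125, v(20/7) = 39617/343, v(45/14) = 430021/2744, v(25/7) = 70857/343, v(55/14) = 729691/2744, v(30/7) = 115097/343, v(65/14) = 1142361/2744.
Sum = Δt · [v(2.5) + v(20/7) + v(45/14) + ...].
Sum ≈ 563.826531.

563.826531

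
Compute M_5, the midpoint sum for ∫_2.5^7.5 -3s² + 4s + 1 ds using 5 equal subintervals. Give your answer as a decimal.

-300

Δs = (7.5 − 2.5)/5 = 1.
Midpoints: 3, 4, 5, 6, 7.
f(3) = -14, f(4) = -31, f(5) = -54, f(6) = -83, f(7) = -118.
Sum = Δs · [f(3) + f(4) + f(5) + f(6) + f(7)].
Sum = -300.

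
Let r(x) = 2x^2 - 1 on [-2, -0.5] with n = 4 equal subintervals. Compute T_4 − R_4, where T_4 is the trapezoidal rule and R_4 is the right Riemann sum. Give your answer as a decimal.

1.40625

T_4 = 3.8203125.
R_4 = 2.4140625.
T_4 − R_4 = 1.40625.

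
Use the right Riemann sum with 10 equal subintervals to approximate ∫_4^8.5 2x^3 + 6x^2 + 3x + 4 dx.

4017.7940625

Δx = (8.5 − 4)/10 = 0.45.
Right endpoints: 4.45, 4.9, 5.35, 5.8, 6.25, 6.7, 7.15, 7.6, 8.05, 8.5.
f(4.45) = 312.40725, f(4.9) = 398.058, f(5.35) = 498.04575, f(5.8) = 613.464, f(6.25) = 745.40625, f(6.7) = 894.966, f(7.15) = 1063.23675, f(7.6) = 1251.312, f(8.05) = 1460.28525, f(8.5) = 1691.25.
Sum = Δx · [f(4.45) + f(4.9) + f(5.35) + ...].
Sum = 4017.7940625.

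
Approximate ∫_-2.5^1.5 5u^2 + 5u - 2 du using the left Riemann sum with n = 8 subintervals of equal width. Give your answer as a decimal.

Δu = (1.5 − (-2.5))/8 = 0.5.
Left endpoints: -2.5, -2, -1.5, -1, -0.5, 0, 0.5, 1.
f(-2.5) = 16.75, f(-2) = 8, f(-1.5) = 1.75, f(-1) = -2, f(-0.5) = -3.25, f(0) = -2, f(0.5) = 1.75, f(1) = 8.
Sum = Δu · [f(-2.5) + f(-2) + f(-1.5) + ...].
Sum = 14.5.

14.5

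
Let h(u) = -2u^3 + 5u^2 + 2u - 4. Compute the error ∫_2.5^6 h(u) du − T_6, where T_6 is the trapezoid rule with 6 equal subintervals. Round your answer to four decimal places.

4.0692

Exact integral: ∫_2.5^6 h(u) du ≈ -278.760417.
T_6 ≈ -282.829572.
Error ≈ -278.760417 − (-282.829572) ≈ 4.0692.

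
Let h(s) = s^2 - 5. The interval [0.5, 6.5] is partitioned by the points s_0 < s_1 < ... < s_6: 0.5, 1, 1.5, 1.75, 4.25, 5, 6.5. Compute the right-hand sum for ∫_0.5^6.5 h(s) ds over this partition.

Subinterval widths: 0.5, 0.5, 0.25, 2.5, 0.75, 1.5.
Right endpoints: 1, 1.5, 1.75, 4.25, 5, 6.5.
h(1) = -4, h(1.5) = -2.75, h(1.75) = -1.9375, h(4.25) = 13.0625, h(5) = 20, h(6.5) = 37.25.
Sum = Σ Δs_i · h(s_i).
Sum = 99.671875.

99.671875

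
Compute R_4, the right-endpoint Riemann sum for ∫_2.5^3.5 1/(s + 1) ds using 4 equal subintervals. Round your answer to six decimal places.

0.243546

Δs = (3.5 − 2.5)/4 = 0.25.
Right endpoints: 2.75, 3, 3.25, 3.5.
f(2.75) = 4/15, f(3) = 0.25, f(3.25) = 4/17, f(3.5) = 2/9.
Sum = Δs · [f(2.75) + f(3) + f(3.25) + f(3.5)].
Sum ≈ 0.243546.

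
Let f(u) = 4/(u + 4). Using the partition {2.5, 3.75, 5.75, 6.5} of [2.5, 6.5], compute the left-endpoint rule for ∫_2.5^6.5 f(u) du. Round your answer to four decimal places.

2.1092

Subinterval widths: 1.25, 2, 0.75.
Left endpoints: 2.5, 3.75, 5.75.
f(2.5) = 8/13, f(3.75) = 16/31, f(5.75) = 16/39.
Sum = Σ Δu_i · f(u_i).
Sum ≈ 2.1092.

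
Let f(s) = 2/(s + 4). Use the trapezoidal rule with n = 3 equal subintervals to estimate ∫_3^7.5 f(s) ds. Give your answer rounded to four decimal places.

Δs = (7.5 − 3)/3 = 1.5.
f(3) = 2/7, f(4.5) = 4/17, f(6) = 0.2, f(7.5) = 4/23.
T_3 = (Δs/2)·[f(s_0) + 2f(s_1) + 2f(s_2) + f(s_3)].
Sum ≈ 0.9977.

0.9977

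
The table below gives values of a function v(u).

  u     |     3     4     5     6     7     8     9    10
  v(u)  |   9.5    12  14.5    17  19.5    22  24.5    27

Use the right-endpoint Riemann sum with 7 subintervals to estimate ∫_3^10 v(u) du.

Δu = 1.
Sum = 1·[12 + 14.5 + 17 + 19.5 + 22 + 24.5 + 27] = 136.5.

136.5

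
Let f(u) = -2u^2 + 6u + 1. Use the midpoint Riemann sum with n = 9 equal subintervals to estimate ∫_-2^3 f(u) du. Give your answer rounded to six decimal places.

Δu = (3 − (-2))/9 = 5/9.
Midpoints: -31/18, -7/6, -11/18, -1/18, 0.5, 19/18, 29/18, 13/6, 49/18.
f(-31/18) = -2473/162, f(-7/6) = -157/18, f(-11/18) = -553/162, f(-1/18) = 107/162, f(0.5) = 3.5, f(19/18) = 827/162, f(29/18) = 887/162, f(13/6) = 83/18, f(49/18) = 407/162.
Sum = Δu · [f(-31/18) + f(-7/6) + f(-11/18) + ...].
Sum ≈ -3.076132.

-3.076132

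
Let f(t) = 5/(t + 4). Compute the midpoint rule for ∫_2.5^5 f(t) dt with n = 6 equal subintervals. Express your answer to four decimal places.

1.6267

Δt = (5 − 2.5)/6 = 5/12.
Midpoints: 65/24, 3.125, 85/24, 95/24, 4.375, 115/24.
f(65/24) = 120/161, f(3.125) = 40/57, f(85/24) = 120/181, f(95/24) = 120/191, f(4.375) = 40/67, f(115/24) = 120/211.
Sum = Δt · [f(65/24) + f(3.125) + f(85/24) + ...].
Sum ≈ 1.6267.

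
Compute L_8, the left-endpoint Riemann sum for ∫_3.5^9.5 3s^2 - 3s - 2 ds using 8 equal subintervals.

606.1875

Δs = (9.5 − 3.5)/8 = 0.75.
Left endpoints: 3.5, 4.25, 5, 5.75, 6.5, 7.25, 8, 8.75.
f(3.5) = 24.25, f(4.25) = 39.4375, f(5) = 58, f(5.75) = 79.9375, f(6.5) = 105.25, f(7.25) = 133.9375, f(8) = 166, f(8.75) = 201.4375.
Sum = Δs · [f(3.5) + f(4.25) + f(5) + ...].
Sum = 606.1875.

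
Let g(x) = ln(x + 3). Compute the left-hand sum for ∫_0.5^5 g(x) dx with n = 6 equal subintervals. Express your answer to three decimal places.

Δx = (5 − 0.5)/6 = 0.75.
Left endpoints: 0.5, 1.25, 2, 2.75, 3.5, 4.25.
g(0.5) ≈ 1.253, g(1.25) ≈ 1.447, g(2) ≈ 1.609, g(2.75) ≈ 1.749, g(3.5) ≈ 1.872, g(4.25) ≈ 1.981.
Sum = Δx · [g(0.5) + g(1.25) + g(2) + ...].
Sum ≈ 7.433.

7.433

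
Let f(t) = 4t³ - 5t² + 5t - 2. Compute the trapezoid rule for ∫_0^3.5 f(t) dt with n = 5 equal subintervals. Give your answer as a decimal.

Δt = (3.5 − 0)/5 = 0.7.
f(0) = -2, f(0.7) = 0.422, f(1.4) = 6.176, f(2.1) = 23.494, f(2.8) = 60.608, f(3.5) = 125.75.
T_5 = (Δt/2)·[f(t_0) + 2f(t_1) + ... + 2f(t_{4}) + f(t_5)].
Sum = 106.8025.

106.8025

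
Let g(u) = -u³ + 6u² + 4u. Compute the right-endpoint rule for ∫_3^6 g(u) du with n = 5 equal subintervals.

Δu = (6 − 3)/5 = 0.6.
Right endpoints: 3.6, 4.2, 4.8, 5.4, 6.
g(3.6) = 45.504, g(4.2) = 48.552, g(4.8) = 46.848, g(5.4) = 39.096, g(6) = 24.
Sum = Δu · [g(3.6) + g(4.2) + g(4.8) + g(5.4) + g(6)].
Sum = 122.4.

122.4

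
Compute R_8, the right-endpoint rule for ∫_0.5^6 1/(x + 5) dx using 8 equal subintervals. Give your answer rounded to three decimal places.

0.663

Δx = (6 − 0.5)/8 = 0.6875.
Right endpoints: 1.1875, 1.875, 2.5625, 3.25, 3.9375, 4.625, 5.3125, 6.
f(1.1875) = 16/99, f(1.875) = 8/55, f(2.5625) = 16/121, f(3.25) = 4/33, f(3.9375) = 16/143, f(4.625) = 8/77, f(5.3125) = 16/165, f(6) = 1/11.
Sum = Δx · [f(1.1875) + f(1.875) + f(2.5625) + ...].
Sum ≈ 0.663.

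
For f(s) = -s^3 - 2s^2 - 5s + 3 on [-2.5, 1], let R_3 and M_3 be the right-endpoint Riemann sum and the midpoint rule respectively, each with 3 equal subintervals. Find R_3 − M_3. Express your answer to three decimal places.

R_3 ≈ 8.47454.
M_3 ≈ 21.95804.
R_3 − M_3 ≈ -13.484.

-13.484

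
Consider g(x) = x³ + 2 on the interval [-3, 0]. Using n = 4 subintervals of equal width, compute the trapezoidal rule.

Δx = (0 − (-3))/4 = 0.75.
g(-3) = -25, g(-2.25) = -9.390625, g(-1.5) = -1.375, g(-0.75) = 1.578125, g(0) = 2.
T_4 = (Δx/2)·[g(x_0) + 2g(x_1) + 2g(x_2) + 2g(x_3) + g(x_4)].
Sum = -15.515625.

-15.515625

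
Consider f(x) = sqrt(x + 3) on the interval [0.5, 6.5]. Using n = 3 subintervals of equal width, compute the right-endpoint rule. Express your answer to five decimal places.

Δx = (6.5 − 0.5)/3 = 2.
Right endpoints: 2.5, 4.5, 6.5.
f(2.5) ≈ 2.34521, f(4.5) ≈ 2.73861, f(6.5) ≈ 3.08221.
Sum = Δx · [f(2.5) + f(4.5) + f(6.5)].
Sum ≈ 16.33206.

16.33206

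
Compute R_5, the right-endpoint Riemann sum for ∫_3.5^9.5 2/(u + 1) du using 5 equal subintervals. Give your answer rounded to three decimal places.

1.552

Δu = (9.5 − 3.5)/5 = 1.2.
Right endpoints: 4.7, 5.9, 7.1, 8.3, 9.5.
f(4.7) = 20/57, f(5.9) = 20/69, f(7.1) = 20/81, f(8.3) = 20/93, f(9.5) = 4/21.
Sum = Δu · [f(4.7) + f(5.9) + f(7.1) + f(8.3) + f(9.5)].
Sum ≈ 1.552.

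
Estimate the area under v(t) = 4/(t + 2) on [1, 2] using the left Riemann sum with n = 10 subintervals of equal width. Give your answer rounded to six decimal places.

1.167557

Δt = (2 − 1)/10 = 0.1.
Left endpoints: 1, 1.1, 1.2, 1.3, 1.4, 1.5, 1.6, 1.7, 1.8, 1.9.
v(1) = 4/3, v(1.1) = 40/31, v(1.2) = 1.25, v(1.3) = 40/33, v(1.4) = 20/17, v(1.5) = 8/7, v(1.6) = 10/9, v(1.7) = 40/37, v(1.8) = 20/19, v(1.9) = 40/39.
Sum = Δt · [v(1) + v(1.1) + v(1.2) + ...].
Sum ≈ 1.167557.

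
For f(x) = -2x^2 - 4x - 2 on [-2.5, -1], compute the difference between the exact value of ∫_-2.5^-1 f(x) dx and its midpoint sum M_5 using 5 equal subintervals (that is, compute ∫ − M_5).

-0.0225

Exact integral: ∫_-2.5^-1 f(x) dx = -2.25.
M_5 = -2.2275.
Error = -2.25 − (-2.2275) = -0.0225.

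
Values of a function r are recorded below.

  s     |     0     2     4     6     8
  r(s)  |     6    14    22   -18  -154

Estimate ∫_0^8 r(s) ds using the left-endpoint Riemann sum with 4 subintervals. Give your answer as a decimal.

Δs = 2.
Sum = 2·[6 + 14 + 22 + (-18)] = 48.

48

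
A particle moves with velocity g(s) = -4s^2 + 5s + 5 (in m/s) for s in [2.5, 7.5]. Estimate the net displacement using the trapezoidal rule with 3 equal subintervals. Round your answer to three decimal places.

-400.926

Δs = (7.5 − 2.5)/3 = 5/3.
g(2.5) = -7.5, g(25/6) = -785/18, g(35/6) = -1835/18, g(7.5) = -182.5.
T_3 = (Δs/2)·[g(s_0) + 2g(s_1) + 2g(s_2) + g(s_3)].
Sum ≈ -400.926.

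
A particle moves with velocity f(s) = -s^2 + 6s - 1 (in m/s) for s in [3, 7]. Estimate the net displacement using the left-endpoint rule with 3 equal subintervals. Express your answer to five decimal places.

Δs = (7 − 3)/3 = 4/3.
Left endpoints: 3, 13/3, 17/3.
f(3) = 8, f(13/3) = 56/9, f(17/3) = 8/9.
Sum = Δs · [f(3) + f(13/3) + f(17/3)].
Sum ≈ 20.14815.

20.14815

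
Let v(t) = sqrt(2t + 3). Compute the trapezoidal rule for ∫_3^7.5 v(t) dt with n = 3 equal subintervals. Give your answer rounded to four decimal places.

Δt = (7.5 − 3)/3 = 1.5.
v(3) ≈ 3.0000, v(4.5) ≈ 3.4641, v(6) ≈ 3.8730, v(7.5) ≈ 4.2426.
T_3 = (Δt/2)·[v(t_0) + 2v(t_1) + 2v(t_2) + v(t_3)].
Sum ≈ 16.4376.

16.4376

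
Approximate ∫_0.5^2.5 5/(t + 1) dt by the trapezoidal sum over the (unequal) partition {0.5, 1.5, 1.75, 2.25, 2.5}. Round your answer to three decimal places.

4.354

Subinterval widths: 1, 0.25, 0.5, 0.25.
f(0.5) = 10/3, f(1.5) = 2, f(1.75) = 20/11, f(2.25) = 20/13, f(2.5) = 10/7.
On each subinterval the trapezoid contributes (Δt_i/2)·[f(t_{i-1}) + f(t_i)].
Sum ≈ 4.354.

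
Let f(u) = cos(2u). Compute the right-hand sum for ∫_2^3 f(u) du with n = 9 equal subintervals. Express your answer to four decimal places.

Δu = (3 − 2)/9 = 1/9.
Right endpoints: 19/9, 20/9, 7/3, 22/9, 23/9, 8/3, 25/9, 26/9, 3.
f(19/9) ≈ -0.4708, f(20/9) ≈ -0.2647, f(7/3) ≈ -0.0457, f(22/9) ≈ 0.1756, f(23/9) ≈ 0.3882, f(8/3) ≈ 0.5818, f(25/9) ≈ 0.7468, f(26/9) ≈ 0.8750, f(3) ≈ 0.9602.
Sum = Δu · [f(19/9) + f(20/9) + f(7/3) + ...].
Sum ≈ 0.3274.

0.3274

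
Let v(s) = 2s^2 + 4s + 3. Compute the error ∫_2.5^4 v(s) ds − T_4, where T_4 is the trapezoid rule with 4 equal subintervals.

Exact integral: ∫_2.5^4 v(s) ds = 56.25.
T_4 = 56.3203125.
Error = 56.25 − 56.3203125 = -0.0703125.

-0.0703125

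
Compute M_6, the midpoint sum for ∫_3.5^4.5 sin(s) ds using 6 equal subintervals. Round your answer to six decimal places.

-0.726501

Δs = (4.5 − 3.5)/6 = 1/6.
Midpoints: 43/12, 3.75, 47/12, 49/12, 4.25, 53/12.
f(43/12) ≈ -0.427514, f(3.75) ≈ -0.571561, f(47/12) ≈ -0.699769, f(49/12) ≈ -0.808584, f(4.25) ≈ -0.894989, f(53/12) ≈ -0.956592.
Sum = Δs · [f(43/12) + f(3.75) + f(47/12) + ...].
Sum ≈ -0.726501.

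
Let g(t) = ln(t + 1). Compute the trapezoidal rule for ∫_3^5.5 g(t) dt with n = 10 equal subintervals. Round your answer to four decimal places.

4.1210

Δt = (5.5 − 3)/10 = 0.25.
g(3) ≈ 1.3863, g(3.25) ≈ 1.4469, g(3.5) ≈ 1.5041, g(3.75) ≈ 1.5581, g(4) ≈ 1.6094, g(4.25) ≈ 1.6582, g(4.5) ≈ 1.7047, g(4.75) ≈ 1.7492, g(5) ≈ 1.7918, g(5.25) ≈ 1.8326, g(5.5) ≈ 1.8718.
T_10 = (Δt/2)·[g(t_0) + 2g(t_1) + ... + 2g(t_{9}) + g(t_10)].
Sum ≈ 4.1210.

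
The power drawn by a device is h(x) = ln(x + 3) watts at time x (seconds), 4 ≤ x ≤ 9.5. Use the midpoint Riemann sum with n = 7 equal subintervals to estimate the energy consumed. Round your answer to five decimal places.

Δx = (9.5 − 4)/7 = 11/14.
Midpoints: 123/28, 145/28, 167/28, 6.75, 211/28, 233/28, 255/28.
h(123/28) ≈ 2.00051, h(145/28) ≈ 2.10152, h(167/28) ≈ 2.19325, h(6.75) ≈ 2.27727, h(211/28) ≈ 2.35477, h(233/28) ≈ 2.42670, h(255/28) ≈ 2.49380.
Sum = Δx · [h(123/28) + h(145/28) + h(167/28) + ...].
Sum ≈ 12.45185.

12.45185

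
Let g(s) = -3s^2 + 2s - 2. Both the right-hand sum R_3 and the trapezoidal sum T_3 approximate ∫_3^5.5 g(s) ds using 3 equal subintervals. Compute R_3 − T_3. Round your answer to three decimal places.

-24.479

R_3 ≈ -148.47222.
T_3 ≈ -123.99306.
R_3 − T_3 ≈ -24.479.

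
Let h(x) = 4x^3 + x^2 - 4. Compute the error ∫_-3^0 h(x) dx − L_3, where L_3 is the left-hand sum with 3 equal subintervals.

Exact integral: ∫_-3^0 h(x) dx = -84.
L_3 = -142.
Error = -84 − (-142) = 58.

58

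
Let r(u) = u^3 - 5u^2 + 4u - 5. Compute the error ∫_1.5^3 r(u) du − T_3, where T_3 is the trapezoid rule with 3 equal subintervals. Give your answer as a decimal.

-0.109375

Exact integral: ∫_1.5^3 r(u) du = -14.390625.
T_3 = -14.28125.
Error = -14.390625 − (-14.28125) = -0.109375.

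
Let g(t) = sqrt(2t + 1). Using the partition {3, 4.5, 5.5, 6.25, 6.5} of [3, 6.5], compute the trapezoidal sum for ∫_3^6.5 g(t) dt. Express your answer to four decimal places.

Subinterval widths: 1.5, 1, 0.75, 0.25.
g(3) ≈ 2.6458, g(4.5) ≈ 3.1623, g(5.5) ≈ 3.4641, g(6.25) ≈ 3.6742, g(6.5) ≈ 3.7417.
On each subinterval the trapezoid contributes (Δt_i/2)·[g(t_{i-1}) + g(t_i)].
Sum ≈ 11.2731.

11.2731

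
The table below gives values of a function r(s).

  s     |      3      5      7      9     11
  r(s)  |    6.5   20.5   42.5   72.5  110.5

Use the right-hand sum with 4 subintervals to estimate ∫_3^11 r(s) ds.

Δs = 2.
Sum = 2·[20.5 + 42.5 + 72.5 + 110.5] = 492.

492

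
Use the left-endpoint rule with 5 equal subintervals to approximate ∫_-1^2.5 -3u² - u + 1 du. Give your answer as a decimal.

-9.87

Δu = (2.5 − (-1))/5 = 0.7.
Left endpoints: -1, -0.3, 0.4, 1.1, 1.8.
f(-1) = -1, f(-0.3) = 1.03, f(0.4) = 0.12, f(1.1) = -3.73, f(1.8) = -10.52.
Sum = Δu · [f(-1) + f(-0.3) + f(0.4) + f(1.1) + f(1.8)].
Sum = -9.87.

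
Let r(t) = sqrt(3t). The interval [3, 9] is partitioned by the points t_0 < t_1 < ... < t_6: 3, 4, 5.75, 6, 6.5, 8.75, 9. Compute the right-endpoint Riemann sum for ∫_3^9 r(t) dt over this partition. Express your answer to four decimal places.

Subinterval widths: 1, 1.75, 0.25, 0.5, 2.25, 0.25.
Right endpoints: 4, 5.75, 6, 6.5, 8.75, 9.
r(4) ≈ 3.4641, r(5.75) ≈ 4.1533, r(6) ≈ 4.2426, r(6.5) ≈ 4.4159, r(8.75) ≈ 5.1235, r(9) ≈ 5.1962.
Sum = Σ Δt_i · r(t_i).
Sum ≈ 26.8279.

26.8279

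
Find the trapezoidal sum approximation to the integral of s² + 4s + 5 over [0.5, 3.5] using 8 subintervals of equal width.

Δs = (3.5 − 0.5)/8 = 0.375.
f(0.5) = 7.25, f(0.875) = 9.265625, f(1.25) = 11.5625, f(1.625) = 14.140625, f(2) = 17, f(2.375) = 20.140625, f(2.75) = 23.5625, f(3.125) = 27.265625, f(3.5) = 31.25.
T_8 = (Δs/2)·[f(s_0) + 2f(s_1) + ... + 2f(s_{7}) + f(s_8)].
Sum = 53.3203125.

53.3203125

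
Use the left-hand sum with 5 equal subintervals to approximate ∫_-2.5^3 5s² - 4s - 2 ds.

64.625

Δs = (3 − (-2.5))/5 = 1.1.
Left endpoints: -2.5, -1.4, -0.3, 0.8, 1.9.
f(-2.5) = 39.25, f(-1.4) = 13.4, f(-0.3) = -0.35, f(0.8) = -2, f(1.9) = 8.45.
Sum = Δs · [f(-2.5) + f(-1.4) + f(-0.3) + f(0.8) + f(1.9)].
Sum = 64.625.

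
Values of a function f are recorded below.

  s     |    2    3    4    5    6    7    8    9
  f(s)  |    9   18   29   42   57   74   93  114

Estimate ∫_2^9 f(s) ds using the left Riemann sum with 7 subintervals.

322

Δs = 1.
Sum = 1·[9 + 18 + 29 + 42 + 57 + 74 + 93] = 322.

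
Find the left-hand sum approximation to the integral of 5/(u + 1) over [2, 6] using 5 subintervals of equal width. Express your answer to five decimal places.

4.64143

Δu = (6 − 2)/5 = 0.8.
Left endpoints: 2, 2.8, 3.6, 4.4, 5.2.
f(2) = 5/3, f(2.8) = 25/19, f(3.6) = 25/23, f(4.4) = 25/27, f(5.2) = 25/31.
Sum = Δu · [f(2) + f(2.8) + f(3.6) + f(4.4) + f(5.2)].
Sum ≈ 4.64143.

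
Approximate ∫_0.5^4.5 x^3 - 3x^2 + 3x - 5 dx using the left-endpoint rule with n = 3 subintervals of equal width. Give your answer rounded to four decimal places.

Δx = (4.5 − 0.5)/3 = 4/3.
Left endpoints: 0.5, 11/6, 19/6.
f(0.5) = -4.125, f(11/6) = -739/216, f(19/6) = 1333/216.
Sum = Δx · [f(0.5) + f(11/6) + f(19/6)].
Sum ≈ -1.8333.

-1.8333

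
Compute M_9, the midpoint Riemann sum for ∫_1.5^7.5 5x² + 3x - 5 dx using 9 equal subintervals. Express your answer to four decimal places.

Δx = (7.5 − 1.5)/9 = 2/3.
Midpoints: 11/6, 2.5, 19/6, 23/6, 4.5, 31/6, 35/6, 6.5, 43/6.
f(11/6) = 623/36, f(2.5) = 33.75, f(19/6) = 1967/36, f(23/6) = 2879/36, f(4.5) = 109.75, f(31/6) = 5183/36, f(35/6) = 6575/36, f(6.5) = 225.75, f(43/6) = 9839/36.
Sum = Δx · [f(11/6) + f(2.5) + f(19/6) + ...].
Sum ≈ 747.3889.

747.3889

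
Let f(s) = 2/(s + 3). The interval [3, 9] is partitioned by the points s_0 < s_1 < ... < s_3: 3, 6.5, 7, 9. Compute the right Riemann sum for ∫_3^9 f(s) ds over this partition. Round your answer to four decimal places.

1.1702

Subinterval widths: 3.5, 0.5, 2.
Right endpoints: 6.5, 7, 9.
f(6.5) = 4/19, f(7) = 0.2, f(9) = 1/6.
Sum = Σ Δs_i · f(s_i).
Sum ≈ 1.1702.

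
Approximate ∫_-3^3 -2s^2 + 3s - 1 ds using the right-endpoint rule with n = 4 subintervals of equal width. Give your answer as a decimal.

-33

Δs = (3 − (-3))/4 = 1.5.
Right endpoints: -1.5, 0, 1.5, 3.
f(-1.5) = -10, f(0) = -1, f(1.5) = -1, f(3) = -10.
Sum = Δs · [f(-1.5) + f(0) + f(1.5) + f(3)].
Sum = -33.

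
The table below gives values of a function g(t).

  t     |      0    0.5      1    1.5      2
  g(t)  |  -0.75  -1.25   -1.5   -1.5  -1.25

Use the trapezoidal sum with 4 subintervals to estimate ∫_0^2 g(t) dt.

-2.625

Δt = 0.5.
T_4 = (0.5/2)·[(-0.75) + 2·(-1.25) + 2·(-1.5) + 2·(-1.5) + (-1.25)] = -2.625.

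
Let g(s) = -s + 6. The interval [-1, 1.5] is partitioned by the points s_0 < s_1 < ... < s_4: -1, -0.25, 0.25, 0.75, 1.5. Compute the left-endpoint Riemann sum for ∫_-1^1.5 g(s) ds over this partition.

Subinterval widths: 0.75, 0.5, 0.5, 0.75.
Left endpoints: -1, -0.25, 0.25, 0.75.
g(-1) = 7, g(-0.25) = 6.25, g(0.25) = 5.75, g(0.75) = 5.25.
Sum = Σ Δs_i · g(s_i).
Sum = 15.1875.

15.1875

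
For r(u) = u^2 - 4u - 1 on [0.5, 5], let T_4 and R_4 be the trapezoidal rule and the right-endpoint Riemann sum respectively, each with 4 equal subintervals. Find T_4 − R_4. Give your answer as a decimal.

T_4 = -11.42578125.
R_4 = -7.62890625.
T_4 − R_4 = -3.796875.

-3.796875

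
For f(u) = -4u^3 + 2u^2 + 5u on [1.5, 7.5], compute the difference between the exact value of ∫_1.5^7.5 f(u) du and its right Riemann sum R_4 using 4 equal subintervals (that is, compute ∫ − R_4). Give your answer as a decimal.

Exact integral: ∫_1.5^7.5 f(u) du = -2745.
R_4 = -4014.
Error = -2745 − (-4014) = 1269.

1269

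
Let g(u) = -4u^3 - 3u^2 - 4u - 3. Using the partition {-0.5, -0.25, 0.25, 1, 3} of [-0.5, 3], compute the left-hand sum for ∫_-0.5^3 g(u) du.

-32.5625

Subinterval widths: 0.25, 0.5, 0.75, 2.
Left endpoints: -0.5, -0.25, 0.25, 1.
g(-0.5) = -1.25, g(-0.25) = -2.125, g(0.25) = -4.25, g(1) = -14.
Sum = Σ Δu_i · g(u_i).
Sum = -32.5625.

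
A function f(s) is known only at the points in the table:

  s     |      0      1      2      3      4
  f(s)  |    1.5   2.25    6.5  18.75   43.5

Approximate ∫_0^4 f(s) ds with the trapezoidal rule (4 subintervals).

Δs = 1.
T_4 = (1/2)·[1.5 + 2·2.25 + 2·6.5 + 2·18.75 + 43.5] = 50.

50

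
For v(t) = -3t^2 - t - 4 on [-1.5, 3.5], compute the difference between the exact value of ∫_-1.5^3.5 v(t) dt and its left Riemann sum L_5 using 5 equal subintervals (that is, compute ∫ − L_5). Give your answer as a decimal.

-15

Exact integral: ∫_-1.5^3.5 v(t) dt = -71.25.
L_5 = -56.25.
Error = -71.25 − (-56.25) = -15.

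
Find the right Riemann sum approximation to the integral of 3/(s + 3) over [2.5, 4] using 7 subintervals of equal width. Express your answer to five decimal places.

0.71111

Δs = (4 − 2.5)/7 = 3/14.
Right endpoints: 19/7, 41/14, 22/7, 47/14, 25/7, 53/14, 4.
f(19/7) = 0.525, f(41/14) = 42/83, f(22/7) = 21/43, f(47/14) = 42/89, f(25/7) = 21/46, f(53/14) = 42/95, f(4) = 3/7.
Sum = Δs · [f(19/7) + f(41/14) + f(22/7) + ...].
Sum ≈ 0.71111.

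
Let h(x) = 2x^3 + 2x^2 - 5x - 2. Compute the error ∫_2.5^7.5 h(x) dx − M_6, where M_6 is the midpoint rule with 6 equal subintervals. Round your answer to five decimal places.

Exact integral: ∫_2.5^7.5 h(x) dx ≈ 1698.3333333.
M_6 ≈ 1689.0740741.
Error ≈ 1698.3333333 − 1689.0740741 ≈ 9.25926.

9.25926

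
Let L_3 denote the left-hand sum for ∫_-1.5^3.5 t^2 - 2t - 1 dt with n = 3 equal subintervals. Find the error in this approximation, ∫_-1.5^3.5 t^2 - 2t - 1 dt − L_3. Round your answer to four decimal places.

Exact integral: ∫_-1.5^3.5 f(t) dt ≈ 0.416667.
L_3 ≈ 2.731481.
Error ≈ 0.416667 − 2.731481 ≈ -2.3148.

-2.3148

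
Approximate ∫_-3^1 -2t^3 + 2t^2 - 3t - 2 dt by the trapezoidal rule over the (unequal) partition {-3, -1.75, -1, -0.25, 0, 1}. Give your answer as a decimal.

68.921875

Subinterval widths: 1.25, 0.75, 0.75, 0.25, 1.
f(-3) = 79, f(-1.75) = 20.09375, f(-1) = 5, f(-0.25) = -1.09375, f(0) = -2, f(1) = -5.
On each subinterval the trapezoid contributes (Δt_i/2)·[f(t_{i-1}) + f(t_i)].
Sum = 68.921875.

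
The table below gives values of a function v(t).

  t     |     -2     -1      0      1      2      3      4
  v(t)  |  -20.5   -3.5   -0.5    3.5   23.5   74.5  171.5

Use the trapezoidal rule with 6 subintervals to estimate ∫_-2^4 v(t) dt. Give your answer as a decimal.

173

Δt = 1.
T_6 = (1/2)·[(-20.5) + 2·(-3.5) + 2·(-0.5) + 2·3.5 + 2·23.5 + 2·74.5 + 171.5] = 173.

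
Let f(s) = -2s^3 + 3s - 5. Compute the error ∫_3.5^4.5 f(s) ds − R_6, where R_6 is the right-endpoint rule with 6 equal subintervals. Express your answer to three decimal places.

7.903

Exact integral: ∫_3.5^4.5 f(s) ds = -123.
R_6 ≈ -130.90278.
Error ≈ -123 − (-130.90278) ≈ 7.903.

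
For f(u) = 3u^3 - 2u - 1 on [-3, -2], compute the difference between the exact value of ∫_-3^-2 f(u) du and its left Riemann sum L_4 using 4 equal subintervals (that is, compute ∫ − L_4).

7.109375

Exact integral: ∫_-3^-2 f(u) du = -44.75.
L_4 = -51.859375.
Error = -44.75 − (-51.859375) = 7.109375.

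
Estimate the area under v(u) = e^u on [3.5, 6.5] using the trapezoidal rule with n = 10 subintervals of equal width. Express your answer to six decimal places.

Δu = (6.5 − 3.5)/10 = 0.3.
v(3.5) ≈ 33.115452, v(3.8) ≈ 44.701184, v(4.1) ≈ 60.340288, v(4.4) ≈ 81.450869, v(4.7) ≈ 109.947172, v(5) ≈ 148.413159, v(5.3) ≈ 200.336810, v(5.6) ≈ 270.426407, v(5.9) ≈ 365.037468, v(6.2) ≈ 492.749041, v(6.5) ≈ 665.141633.
T_10 = (Δu/2)·[v(u_0) + 2v(u_1) + ... + 2v(u_{9}) + v(u_10)].
Sum ≈ 636.759282.

636.759282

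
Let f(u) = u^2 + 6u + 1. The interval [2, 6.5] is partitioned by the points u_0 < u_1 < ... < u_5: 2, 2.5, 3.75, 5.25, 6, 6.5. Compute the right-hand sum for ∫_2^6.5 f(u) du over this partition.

Subinterval widths: 0.5, 1.25, 1.5, 0.75, 0.5.
Right endpoints: 2.5, 3.75, 5.25, 6, 6.5.
f(2.5) = 22.25, f(3.75) = 37.5625, f(5.25) = 60.0625, f(6) = 73, f(6.5) = 82.25.
Sum = Σ Δu_i · f(u_i).
Sum = 244.046875.

244.046875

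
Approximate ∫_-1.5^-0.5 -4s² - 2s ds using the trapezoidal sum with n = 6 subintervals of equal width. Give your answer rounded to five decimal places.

Δs = (-0.5 − (-1.5))/6 = 1/6.
f(-1.5) = -6, f(-4/3) = -40/9, f(-7/6) = -28/9, f(-1) = -2, f(-5/6) = -10/9, f(-2/3) = -4/9, f(-0.5) = 0.
T_6 = (Δs/2)·[f(s_0) + 2f(s_1) + ... + 2f(s_{5}) + f(s_6)].
Sum ≈ -2.35185.

-2.35185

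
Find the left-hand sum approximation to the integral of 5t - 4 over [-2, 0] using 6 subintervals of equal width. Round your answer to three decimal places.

-19.667

Δt = (0 − (-2))/6 = 1/3.
Left endpoints: -2, -5/3, -4/3, -1, -2/3, -1/3.
f(-2) = -14, f(-5/3) = -37/3, f(-4/3) = -32/3, f(-1) = -9, f(-2/3) = -22/3, f(-1/3) = -17/3.
Sum = Δt · [f(-2) + f(-5/3) + f(-4/3) + ...].
Sum ≈ -19.667.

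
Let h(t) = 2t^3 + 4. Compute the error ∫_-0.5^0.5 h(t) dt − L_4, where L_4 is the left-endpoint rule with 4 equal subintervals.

0.0625

Exact integral: ∫_-0.5^0.5 h(t) dt = 4.
L_4 = 3.9375.
Error = 4 − 3.9375 = 0.0625.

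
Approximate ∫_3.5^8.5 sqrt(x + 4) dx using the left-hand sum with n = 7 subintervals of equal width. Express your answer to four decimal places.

15.4834

Δx = (8.5 − 3.5)/7 = 5/7.
Left endpoints: 3.5, 59/14, 69/14, 79/14, 89/14, 99/14, 109/14.
f(3.5) ≈ 2.7386, f(59/14) ≈ 2.8661, f(69/14) ≈ 2.9881, f(79/14) ≈ 3.1053, f(89/14) ≈ 3.2183, f(99/14) ≈ 3.3274, f(109/14) ≈ 3.4330.
Sum = Δx · [f(3.5) + f(59/14) + f(69/14) + ...].
Sum ≈ 15.4834.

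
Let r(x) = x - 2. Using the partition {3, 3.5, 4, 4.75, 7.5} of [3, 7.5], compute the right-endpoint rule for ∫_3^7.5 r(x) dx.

Subinterval widths: 0.5, 0.5, 0.75, 2.75.
Right endpoints: 3.5, 4, 4.75, 7.5.
r(3.5) = 1.5, r(4) = 2, r(4.75) = 2.75, r(7.5) = 5.5.
Sum = Σ Δx_i · r(x_i).
Sum = 18.9375.

18.9375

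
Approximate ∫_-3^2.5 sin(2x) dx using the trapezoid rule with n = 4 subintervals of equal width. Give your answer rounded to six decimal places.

Δx = (2.5 − (-3))/4 = 1.375.
f(-3) ≈ 0.279415, f(-1.625) ≈ 0.108195, f(-0.25) ≈ -0.479426, f(1.125) ≈ 0.778073, f(2.5) ≈ -0.958924.
T_4 = (Δx/2)·[f(x_0) + 2f(x_1) + 2f(x_2) + 2f(x_3) + f(x_4)].
Sum ≈ 0.092247.

0.092247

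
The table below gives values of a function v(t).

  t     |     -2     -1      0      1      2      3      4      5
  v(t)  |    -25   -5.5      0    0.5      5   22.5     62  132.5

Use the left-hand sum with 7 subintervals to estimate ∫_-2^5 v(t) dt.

Δt = 1.
Sum = 1·[(-25) + (-5.5) + 0 + 0.5 + 5 + 22.5 + 62] = 59.5.

59.5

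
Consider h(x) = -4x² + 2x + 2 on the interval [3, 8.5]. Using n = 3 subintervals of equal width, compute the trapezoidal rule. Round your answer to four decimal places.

-720.9074

Δx = (8.5 − 3)/3 = 11/6.
h(3) = -28, h(29/6) = -736/9, h(20/3) = -1462/9, h(8.5) = -270.
T_3 = (Δx/2)·[h(x_0) + 2h(x_1) + 2h(x_2) + h(x_3)].
Sum ≈ -720.9074.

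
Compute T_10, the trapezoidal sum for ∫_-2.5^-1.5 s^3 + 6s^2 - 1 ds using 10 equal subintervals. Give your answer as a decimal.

15

Δs = (-1.5 − (-2.5))/10 = 0.1.
f(-2.5) = 20.875, f(-2.4) = 19.736, f(-2.3) = 18.573, f(-2.2) = 17.392, f(-2.1) = 16.199, f(-2) = 15, f(-1.9) = 13.801, f(-1.8) = 12.608, f(-1.7) = 11.427, f(-1.6) = 10.264, f(-1.5) = 9.125.
T_10 = (Δs/2)·[f(s_0) + 2f(s_1) + ... + 2f(s_{9}) + f(s_10)].
Sum = 15.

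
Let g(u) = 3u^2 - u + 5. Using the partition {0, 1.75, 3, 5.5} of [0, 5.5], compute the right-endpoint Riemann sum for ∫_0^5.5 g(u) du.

Subinterval widths: 1.75, 1.25, 2.5.
Right endpoints: 1.75, 3, 5.5.
g(1.75) = 12.4375, g(3) = 29, g(5.5) = 90.25.
Sum = Σ Δu_i · g(u_i).
Sum = 283.640625.

283.640625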